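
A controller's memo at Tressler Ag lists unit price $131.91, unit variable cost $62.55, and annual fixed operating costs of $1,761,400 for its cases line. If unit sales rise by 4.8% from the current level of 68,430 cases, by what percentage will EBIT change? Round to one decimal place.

+7.6%

Contribution at this volume is 68,430 × $69.36 = $4,746,304.80.
Operating income = contribution − fixed costs = $4,746,304.80 − $1,761,400 = $2,984,904.80.
So DOL = total CM / EBIT = $4,746,304.80 / $2,984,904.80 = 1.5901.
%ΔEBIT = DOL × %ΔSales = 1.5901 × +4.8% = +7.6%.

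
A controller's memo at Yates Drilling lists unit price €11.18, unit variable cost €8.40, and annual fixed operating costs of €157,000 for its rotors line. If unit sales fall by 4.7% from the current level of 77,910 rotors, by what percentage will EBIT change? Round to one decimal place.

Total contribution margin = 77,910 × €2.78 = €216,589.80.
Subtracting fixed costs: EBIT = €216,589.80 − €157,000 = €59,589.80.
DOL = contribution ÷ EBIT = €216,589.80 ÷ €59,589.80 = 3.6347.
So EBIT moves 3.6347 × (-4.7%) = -17.1%.

-17.1%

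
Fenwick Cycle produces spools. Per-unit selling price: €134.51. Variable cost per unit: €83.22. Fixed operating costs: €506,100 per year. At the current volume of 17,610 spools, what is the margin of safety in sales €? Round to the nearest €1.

Contribution margin per unit = €134.51 − €83.22 = €51.29. Break-even units = €506,100 ÷ €51.29 = 9,867.42; break-even revenue = 9,867.42 × €134.51 = €1,327,266.74.
Actual sales revenue = 17,610 × €134.51 = €2,368,721.10.
Margin of safety = €2,368,721.10 − €1,327,266.74 = €1,041,454.

€1,041,454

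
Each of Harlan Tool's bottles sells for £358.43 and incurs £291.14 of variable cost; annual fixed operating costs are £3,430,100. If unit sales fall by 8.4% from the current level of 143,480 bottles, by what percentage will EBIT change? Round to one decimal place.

Contribution at this volume is 143,480 × £67.29 = £9,654,769.20.
EBIT = £9,654,769.20 − £3,430,100 = £6,224,669.20.
So DOL = total CM / EBIT = £9,654,769.20 / £6,224,669.20 = 1.5510.
So EBIT moves 1.5510 × (-8.4%) = -13.0%.

-13.0%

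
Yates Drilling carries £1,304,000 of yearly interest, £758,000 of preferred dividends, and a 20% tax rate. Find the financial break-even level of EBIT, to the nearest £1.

Grossing the preferred dividend up to pre-tax terms: £758,000 / (1 − 0.20) = £947,500.00.
Financial break-even EBIT = interest + D_p ÷ (1 − t) = £1,304,000 + £947,500.00 = £2,251,500.00.

£2,251,500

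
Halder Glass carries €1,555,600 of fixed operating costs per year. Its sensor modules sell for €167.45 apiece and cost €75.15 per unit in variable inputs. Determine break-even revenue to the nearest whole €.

CM per unit = €167.45 − €75.15 = €92.30; CM ratio = €92.30 / €167.45 = 0.5512.
Break-even revenue = fixed costs × price ÷ CM = €1,555,600 × €167.45 ÷ €92.30 = €2,822,158.

€2,822,158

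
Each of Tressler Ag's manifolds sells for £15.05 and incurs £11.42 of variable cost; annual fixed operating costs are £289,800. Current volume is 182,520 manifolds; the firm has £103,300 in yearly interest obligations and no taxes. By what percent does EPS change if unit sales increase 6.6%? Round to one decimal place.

At 182,520 units, contribution = 182,520 × £3.63 = £662,547.60.
Operating income = contribution − fixed costs = £662,547.60 − £289,800 = £372,747.60.
After interest of £103,300.00, pre-tax earnings = £269,447.60.
DCL = total CM / (EBIT − I) = £662,547.60 / £269,447.60 = 2.4589.
%ΔEPS = DCL × %ΔSales = 2.4589 × +6.6% = +16.2%.

+16.2%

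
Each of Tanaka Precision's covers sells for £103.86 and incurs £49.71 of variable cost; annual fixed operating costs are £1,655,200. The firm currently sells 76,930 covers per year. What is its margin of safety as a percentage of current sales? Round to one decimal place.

Unit CM = price − variable cost = £103.86 − £49.71 = £54.15. Break-even units = £1,655,200 ÷ £54.15 = 30,566.94; break-even revenue = 30,566.94 × £103.86 = £3,174,682.77.
Actual sales revenue = 76,930 × £103.86 = £7,989,949.80.
Margin of safety = (£7,989,949.80 − £3,174,682.77) ÷ £7,989,949.80 = 60.3%.

60.3%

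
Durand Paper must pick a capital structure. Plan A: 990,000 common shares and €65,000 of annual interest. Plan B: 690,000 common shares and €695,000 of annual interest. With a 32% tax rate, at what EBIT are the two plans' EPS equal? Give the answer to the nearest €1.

At indifference, (EBIT − 65,000)(1 − t)/990,000 = (EBIT − 695,000)(1 − t)/690,000.
Cancelling (1 − t) and cross-multiplying: 690,000·(EBIT − 65,000) = 990,000·(EBIT − 695,000).
Solving, EBIT = (695,000·990,000 − 65,000·690,000) / (990,000 − 690,000) = 643,200,000,000 / 300,000 = 2,144,000.00.

€2,144,000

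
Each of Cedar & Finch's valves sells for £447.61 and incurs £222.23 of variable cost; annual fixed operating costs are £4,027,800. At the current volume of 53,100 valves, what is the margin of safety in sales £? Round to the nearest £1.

Each unit contributes £447.61 − £222.23 = £225.38. Break-even units = £4,027,800 ÷ £225.38 = 17,871.15; break-even revenue = 17,871.15 × £447.61 = £7,999,305.87.
Current sales = 53,100 × £447.61 = £23,768,091.00.
Margin of safety = £23,768,091.00 − £7,999,305.87 = £15,768,785.

£15,768,785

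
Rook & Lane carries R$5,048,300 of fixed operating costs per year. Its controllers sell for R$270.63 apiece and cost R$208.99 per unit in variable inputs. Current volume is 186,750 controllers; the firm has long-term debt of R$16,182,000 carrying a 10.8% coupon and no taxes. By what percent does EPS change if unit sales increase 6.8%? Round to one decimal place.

+16.6%

At 186,750 units, contribution = 186,750 × R$61.64 = R$11,511,270.00.
Subtracting fixed costs: EBIT = R$11,511,270.00 − R$5,048,300 = R$6,462,970.00.
After interest of R$1,747,656.00, pre-tax earnings = R$4,715,314.00.
Degree of combined leverage = contribution ÷ (EBIT − I) = R$11,511,270.00 ÷ R$4,715,314.00 = 2.4413.
EPS therefore changes by 2.4413 × (+6.8%) = +16.6%.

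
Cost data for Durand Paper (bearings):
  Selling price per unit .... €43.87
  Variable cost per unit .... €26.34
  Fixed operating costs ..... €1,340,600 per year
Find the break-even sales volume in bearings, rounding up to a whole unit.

76,475 bearings

Each unit contributes €43.87 − €26.34 = €17.53.
Break-even volume = fixed costs ÷ CM per unit = €1,340,600 ÷ €17.53 = 76,474.61, so 76,475 bearings.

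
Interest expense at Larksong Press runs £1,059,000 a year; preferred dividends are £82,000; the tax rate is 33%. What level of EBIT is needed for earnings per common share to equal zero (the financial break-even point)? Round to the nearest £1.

Grossing the preferred dividend up to pre-tax terms: £82,000 / (1 − 0.33) = £122,388.06.
EPS = 0 when EBIT covers interest plus the pre-tax preferred burden: £1,059,000 + £122,388.06 = £1,181,388.06.

£1,181,388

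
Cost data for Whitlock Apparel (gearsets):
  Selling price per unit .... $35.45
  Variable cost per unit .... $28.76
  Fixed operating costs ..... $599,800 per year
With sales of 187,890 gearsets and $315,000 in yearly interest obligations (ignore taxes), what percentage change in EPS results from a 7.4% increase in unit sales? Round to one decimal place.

Total contribution margin = 187,890 × $6.69 = $1,256,984.10.
Subtracting fixed costs: EBIT = $1,256,984.10 − $599,800 = $657,184.10.
Interest = $315,000.00, so EBIT − I = $342,184.10.
DCL = total CM / (EBIT − I) = $1,256,984.10 / $342,184.10 = 3.6734.
%ΔEPS = DCL × %ΔSales = 3.6734 × +7.4% = +27.2%.

+27.2%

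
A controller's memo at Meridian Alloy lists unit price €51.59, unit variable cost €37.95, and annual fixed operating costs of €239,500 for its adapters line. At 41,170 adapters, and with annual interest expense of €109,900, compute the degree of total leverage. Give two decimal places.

2.65

At 41,170 units, contribution = 41,170 × €13.64 = €561,558.80.
Subtracting fixed costs: EBIT = €561,558.80 − €239,500 = €322,058.80. Interest = €109,900.00.
DOL = €561,558.80 ÷ €322,058.80 = 1.7437; DFL = €322,058.80 ÷ €212,158.80 = 1.5180.
Combined leverage = 1.7437 × 1.5180 = 2.6469.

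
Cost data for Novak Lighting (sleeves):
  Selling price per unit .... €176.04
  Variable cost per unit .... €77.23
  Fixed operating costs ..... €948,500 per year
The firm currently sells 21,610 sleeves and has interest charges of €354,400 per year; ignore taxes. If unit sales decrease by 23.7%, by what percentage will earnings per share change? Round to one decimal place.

-60.8%

At 21,610 units, contribution = 21,610 × €98.81 = €2,135,284.10.
Operating income = contribution − fixed costs = €2,135,284.10 − €948,500 = €1,186,784.10.
After interest of €354,400.00, pre-tax earnings = €832,384.10.
DCL = total CM / (EBIT − I) = €2,135,284.10 / €832,384.10 = 2.5653.
EPS therefore changes by 2.5653 × (-23.7%) = -60.8%.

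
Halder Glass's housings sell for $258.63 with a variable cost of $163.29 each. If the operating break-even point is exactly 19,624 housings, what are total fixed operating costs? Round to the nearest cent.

$1,870,952.16

Contribution margin per unit = $258.63 − $163.29 = $95.34.
Fixed costs = break-even units × CM = 19,624 × $95.34 = $1,870,952.16.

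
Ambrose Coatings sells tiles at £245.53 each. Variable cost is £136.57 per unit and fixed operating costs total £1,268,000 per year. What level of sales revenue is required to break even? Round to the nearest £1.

CM per unit = £245.53 − £136.57 = £108.96; CM ratio = £108.96 / £245.53 = 0.4438.
Break-even sales = FC ÷ CM ratio = £1,268,000 × £245.53 / £108.96 = £2,857,306.

£2,857,306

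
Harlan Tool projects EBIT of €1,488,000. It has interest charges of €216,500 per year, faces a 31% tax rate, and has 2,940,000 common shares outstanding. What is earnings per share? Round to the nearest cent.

€0.30

Interest = €216,500.00, so EBT = €1,488,000 − €216,500.00 = €1,271,500.00.
After tax at 31%: net income = €1,271,500.00 × 0.69 = €877,335.00.
Per share: €877,335.00 / 2,940,000 shares = €0.30.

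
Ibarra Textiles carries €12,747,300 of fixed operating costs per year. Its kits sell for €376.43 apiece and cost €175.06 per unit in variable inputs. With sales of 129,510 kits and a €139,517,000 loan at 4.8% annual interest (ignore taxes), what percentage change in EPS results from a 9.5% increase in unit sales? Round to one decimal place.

+37.3%

Total contribution margin = 129,510 × €201.37 = €26,079,428.70.
Subtracting fixed costs: EBIT = €26,079,428.70 − €12,747,300 = €13,332,128.70.
Interest = €6,696,816.00, so EBIT − I = €6,635,312.70.
DCL = total CM / (EBIT − I) = €26,079,428.70 / €6,635,312.70 = 3.9304.
EPS therefore changes by 3.9304 × (+9.5%) = +37.3%.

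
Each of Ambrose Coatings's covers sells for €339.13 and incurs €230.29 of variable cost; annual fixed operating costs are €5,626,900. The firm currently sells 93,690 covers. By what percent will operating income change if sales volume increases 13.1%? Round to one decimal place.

+29.2%

Total contribution margin = 93,690 × €108.84 = €10,197,219.60.
Operating income = contribution − fixed costs = €10,197,219.60 − €5,626,900 = €4,570,319.60.
DOL = contribution ÷ EBIT = €10,197,219.60 ÷ €4,570,319.60 = 2.2312.
Operating income changes by 2.2312 × +13.1% = +29.2%.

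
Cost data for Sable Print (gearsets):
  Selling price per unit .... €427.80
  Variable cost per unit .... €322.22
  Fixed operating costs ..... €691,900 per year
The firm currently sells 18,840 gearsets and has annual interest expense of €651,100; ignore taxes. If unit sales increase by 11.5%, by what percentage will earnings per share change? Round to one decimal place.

At 18,840 units, contribution = 18,840 × €105.58 = €1,989,127.20.
Operating income = contribution − fixed costs = €1,989,127.20 − €691,900 = €1,297,227.20.
After interest of €651,100.00, pre-tax earnings = €646,127.20.
Degree of combined leverage = contribution ÷ (EBIT − I) = €1,989,127.20 ÷ €646,127.20 = 3.0785.
%ΔEPS = DCL × %ΔSales = 3.0785 × +11.5% = +35.4%.

+35.4%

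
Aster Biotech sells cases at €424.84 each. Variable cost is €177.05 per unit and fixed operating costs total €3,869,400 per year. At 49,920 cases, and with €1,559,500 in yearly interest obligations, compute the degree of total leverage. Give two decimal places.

Contribution at this volume is 49,920 × €247.79 = €12,369,676.80.
Subtracting fixed costs: EBIT = €12,369,676.80 − €3,869,400 = €8,500,276.80. Interest = €1,559,500.00.
DOL = €12,369,676.80 ÷ €8,500,276.80 = 1.4552; DFL = €8,500,276.80 ÷ €6,940,776.80 = 1.2247.
Combined leverage = 1.4552 × 1.2247 = 1.7822.

1.78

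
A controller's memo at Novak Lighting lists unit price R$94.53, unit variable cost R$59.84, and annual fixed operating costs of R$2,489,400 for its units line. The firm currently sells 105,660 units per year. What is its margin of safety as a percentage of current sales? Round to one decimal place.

Contribution margin per unit = R$94.53 − R$59.84 = R$34.69. Break-even units = R$2,489,400 ÷ R$34.69 = 71,761.31; break-even revenue = 71,761.31 × R$94.53 = R$6,783,597.06.
Current sales = 105,660 × R$94.53 = R$9,988,039.80.
Margin of safety = (R$9,988,039.80 − R$6,783,597.06) ÷ R$9,988,039.80 = 32.1%.

32.1%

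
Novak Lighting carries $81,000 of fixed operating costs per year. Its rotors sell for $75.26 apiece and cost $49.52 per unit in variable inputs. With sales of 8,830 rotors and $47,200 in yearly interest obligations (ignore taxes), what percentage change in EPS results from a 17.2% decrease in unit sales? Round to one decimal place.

Total contribution margin = 8,830 × $25.74 = $227,284.20.
EBIT = $227,284.20 − $81,000 = $146,284.20.
Interest = $47,200.00, so EBIT − I = $99,084.20.
Degree of combined leverage = contribution ÷ (EBIT − I) = $227,284.20 ÷ $99,084.20 = 2.2938.
%ΔEPS = DCL × %ΔSales = 2.2938 × -17.2% = -39.5%.

-39.5%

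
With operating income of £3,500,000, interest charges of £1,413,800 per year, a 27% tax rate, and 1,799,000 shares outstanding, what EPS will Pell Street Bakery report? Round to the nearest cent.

£0.85

Pre-tax income = £3,500,000 − £1,413,800.00 = £2,086,200.00.
After tax at 27%: net income = £2,086,200.00 × 0.73 = £1,522,926.00.
EPS = £1,522,926.00 ÷ 1,799,000 = £0.85.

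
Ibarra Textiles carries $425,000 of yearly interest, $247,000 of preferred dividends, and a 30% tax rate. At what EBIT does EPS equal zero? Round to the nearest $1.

$777,857

Grossing the preferred dividend up to pre-tax terms: $247,000 / (1 − 0.30) = $352,857.14.
Financial break-even EBIT = interest + D_p ÷ (1 − t) = $425,000 + $352,857.14 = $777,857.14.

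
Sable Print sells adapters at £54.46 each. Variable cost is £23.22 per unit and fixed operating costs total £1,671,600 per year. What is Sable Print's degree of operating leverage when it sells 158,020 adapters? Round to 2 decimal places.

Total contribution margin = 158,020 × £31.24 = £4,936,544.80.
EBIT = £4,936,544.80 − £1,671,600 = £3,264,944.80.
Degree of operating leverage = £4,936,544.80 / £3,264,944.80 = 1.5120.

1.51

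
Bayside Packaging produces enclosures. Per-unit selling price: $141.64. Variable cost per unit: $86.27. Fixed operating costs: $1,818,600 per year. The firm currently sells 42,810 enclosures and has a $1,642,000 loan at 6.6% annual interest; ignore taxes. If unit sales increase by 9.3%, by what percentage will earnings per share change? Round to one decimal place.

+49.7%

At 42,810 units, contribution = 42,810 × $55.37 = $2,370,389.70.
Subtracting fixed costs: EBIT = $2,370,389.70 − $1,818,600 = $551,789.70.
Interest = $108,372.00, so EBIT − I = $443,417.70.
Degree of combined leverage = contribution ÷ (EBIT − I) = $2,370,389.70 ÷ $443,417.70 = 5.3457.
%ΔEPS = DCL × %ΔSales = 5.3457 × +9.3% = +49.7%.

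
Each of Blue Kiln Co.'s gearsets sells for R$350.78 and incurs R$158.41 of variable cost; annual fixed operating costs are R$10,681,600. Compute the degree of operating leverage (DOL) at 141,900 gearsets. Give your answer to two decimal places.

1.64

Total contribution margin = 141,900 × R$192.37 = R$27,297,303.00.
Subtracting fixed costs: EBIT = R$27,297,303.00 − R$10,681,600 = R$16,615,703.00.
So DOL = total CM / EBIT = R$27,297,303.00 / R$16,615,703.00 = 1.6429.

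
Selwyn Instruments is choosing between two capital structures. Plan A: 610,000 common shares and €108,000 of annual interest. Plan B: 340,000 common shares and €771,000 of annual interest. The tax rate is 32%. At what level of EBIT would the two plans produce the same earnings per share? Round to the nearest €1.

At indifference, (EBIT − 108,000)(1 − t)/610,000 = (EBIT − 771,000)(1 − t)/340,000.
Cancelling (1 − t) and cross-multiplying: 340,000·(EBIT − 108,000) = 610,000·(EBIT − 771,000).
EBIT × (610,000 − 340,000) = 771,000 × 610,000 − 108,000 × 340,000 = 433,590,000,000, so EBIT = 433,590,000,000 ÷ 270,000 = 1,605,888.89.

€1,605,889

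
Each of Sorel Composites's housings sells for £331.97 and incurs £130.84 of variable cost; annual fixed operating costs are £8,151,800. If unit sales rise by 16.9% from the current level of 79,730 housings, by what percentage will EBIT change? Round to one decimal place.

+34.4%

At 79,730 units, contribution = 79,730 × £201.13 = £16,036,094.90.
Subtracting fixed costs: EBIT = £16,036,094.90 − £8,151,800 = £7,884,294.90.
So DOL = total CM / EBIT = £16,036,094.90 / £7,884,294.90 = 2.0339.
%ΔEBIT = DOL × %ΔSales = 2.0339 × +16.9% = +34.4%.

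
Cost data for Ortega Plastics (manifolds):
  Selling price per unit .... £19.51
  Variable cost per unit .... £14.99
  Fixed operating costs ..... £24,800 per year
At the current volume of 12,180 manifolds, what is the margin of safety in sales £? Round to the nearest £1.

£130,586

Contribution margin per unit = £19.51 − £14.99 = £4.52. Break-even units = £24,800 ÷ £4.52 = 5,486.73; break-even revenue = 5,486.73 × £19.51 = £107,046.02.
Actual sales revenue = 12,180 × £19.51 = £237,631.80.
Margin of safety = £237,631.80 − £107,046.02 = £130,586.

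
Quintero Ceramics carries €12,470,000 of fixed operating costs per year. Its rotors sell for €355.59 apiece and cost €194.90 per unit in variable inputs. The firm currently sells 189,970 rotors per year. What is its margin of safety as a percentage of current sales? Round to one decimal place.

Unit CM = price − variable cost = €355.59 − €194.90 = €160.69. Break-even units = €12,470,000 ÷ €160.69 = 77,602.84; break-even revenue = 77,602.84 × €355.59 = €27,594,793.08.
Current sales = 189,970 × €355.59 = €67,551,432.30.
Margin of safety = (€67,551,432.30 − €27,594,793.08) ÷ €67,551,432.30 = 59.1%.

59.1%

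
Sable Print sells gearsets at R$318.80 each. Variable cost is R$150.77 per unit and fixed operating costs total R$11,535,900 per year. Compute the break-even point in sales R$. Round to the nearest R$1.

CM per unit = R$318.80 − R$150.77 = R$168.03; CM ratio = R$168.03 / R$318.80 = 0.5271.
Break-even sales = FC ÷ CM ratio = R$11,535,900 × R$318.80 / R$168.03 = R$21,886,835.

R$21,886,835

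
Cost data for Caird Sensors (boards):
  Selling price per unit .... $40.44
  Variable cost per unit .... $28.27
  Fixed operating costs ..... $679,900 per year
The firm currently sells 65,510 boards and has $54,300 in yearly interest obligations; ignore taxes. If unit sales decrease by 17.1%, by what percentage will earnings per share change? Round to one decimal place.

At 65,510 units, contribution = 65,510 × $12.17 = $797,256.70.
Subtracting fixed costs: EBIT = $797,256.70 − $679,900 = $117,356.70.
After interest of $54,300.00, pre-tax earnings = $63,056.70.
DCL = total CM / (EBIT − I) = $797,256.70 / $63,056.70 = 12.6435.
%ΔEPS = DCL × %ΔSales = 12.6435 × -17.1% = -216.2%.

-216.2%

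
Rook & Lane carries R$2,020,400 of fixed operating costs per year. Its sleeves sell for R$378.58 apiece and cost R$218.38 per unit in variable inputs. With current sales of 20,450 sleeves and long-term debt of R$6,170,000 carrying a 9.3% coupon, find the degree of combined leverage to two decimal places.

4.80

Contribution at this volume is 20,450 × R$160.20 = R$3,276,090.00.
Subtracting fixed costs: EBIT = R$3,276,090.00 − R$2,020,400 = R$1,255,690.00. Interest = R$573,810.00.
DOL = R$3,276,090.00 ÷ R$1,255,690.00 = 2.6090; DFL = R$1,255,690.00 ÷ R$681,880.00 = 1.8415.
Combined leverage = 2.6090 × 1.8415 = 4.8045.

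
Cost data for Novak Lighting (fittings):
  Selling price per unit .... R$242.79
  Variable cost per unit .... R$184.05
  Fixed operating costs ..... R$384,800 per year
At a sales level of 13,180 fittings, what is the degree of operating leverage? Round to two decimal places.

Contribution at this volume is 13,180 × R$58.74 = R$774,193.20.
EBIT = R$774,193.20 − R$384,800 = R$389,393.20.
So DOL = total CM / EBIT = R$774,193.20 / R$389,393.20 = 1.9882.

1.99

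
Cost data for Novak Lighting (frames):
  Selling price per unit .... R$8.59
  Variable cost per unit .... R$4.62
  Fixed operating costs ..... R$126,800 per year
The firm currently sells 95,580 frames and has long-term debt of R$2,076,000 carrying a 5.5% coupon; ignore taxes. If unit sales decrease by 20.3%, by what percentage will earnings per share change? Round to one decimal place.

-55.6%

At 95,580 units, contribution = 95,580 × R$3.97 = R$379,452.60.
Subtracting fixed costs: EBIT = R$379,452.60 − R$126,800 = R$252,652.60.
After interest of R$114,180.00, pre-tax earnings = R$138,472.60.
DCL = total CM / (EBIT − I) = R$379,452.60 / R$138,472.60 = 2.7403.
%ΔEPS = DCL × %ΔSales = 2.7403 × -20.3% = -55.6%.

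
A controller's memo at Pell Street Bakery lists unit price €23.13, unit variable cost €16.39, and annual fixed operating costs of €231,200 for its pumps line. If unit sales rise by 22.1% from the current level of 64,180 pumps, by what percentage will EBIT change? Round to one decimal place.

Total contribution margin = 64,180 × €6.74 = €432,573.20.
EBIT = €432,573.20 − €231,200 = €201,373.20.
DOL = contribution ÷ EBIT = €432,573.20 ÷ €201,373.20 = 2.1481.
So EBIT moves 2.1481 × (+22.1%) = +47.5%.

+47.5%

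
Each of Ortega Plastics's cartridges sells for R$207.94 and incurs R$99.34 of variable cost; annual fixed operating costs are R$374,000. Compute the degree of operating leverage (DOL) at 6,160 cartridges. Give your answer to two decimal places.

2.27

Contribution at this volume is 6,160 × R$108.60 = R$668,976.00.
EBIT = R$668,976.00 − R$374,000 = R$294,976.00.
Degree of operating leverage = R$668,976.00 / R$294,976.00 = 2.2679.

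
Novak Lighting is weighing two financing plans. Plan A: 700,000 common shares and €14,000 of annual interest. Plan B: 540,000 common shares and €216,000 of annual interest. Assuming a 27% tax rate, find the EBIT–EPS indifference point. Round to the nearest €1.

Set EPS_A = EPS_B: (EBIT − €14,000)(1 − 0.27) ÷ 700,000 = (EBIT − €216,000)(1 − 0.27) ÷ 540,000.
The (1 − t) factor cancels: (EBIT − 14,000) × 540,000 = (EBIT − 216,000) × 700,000.
EBIT × (700,000 − 540,000) = 216,000 × 700,000 − 14,000 × 540,000 = 143,640,000,000, so EBIT = 143,640,000,000 ÷ 160,000 = 897,750.00.

€897,750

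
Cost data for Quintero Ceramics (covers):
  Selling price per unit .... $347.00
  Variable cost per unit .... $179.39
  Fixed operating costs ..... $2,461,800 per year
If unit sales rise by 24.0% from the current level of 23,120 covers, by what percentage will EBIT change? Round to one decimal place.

At 23,120 units, contribution = 23,120 × $167.61 = $3,875,143.20.
Subtracting fixed costs: EBIT = $3,875,143.20 − $2,461,800 = $1,413,343.20.
So DOL = total CM / EBIT = $3,875,143.20 / $1,413,343.20 = 2.7418.
%ΔEBIT = DOL × %ΔSales = 2.7418 × +24.0% = +65.8%.

+65.8%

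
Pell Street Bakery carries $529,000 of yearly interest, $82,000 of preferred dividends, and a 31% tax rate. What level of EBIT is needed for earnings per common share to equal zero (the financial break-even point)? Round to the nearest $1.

Preferred dividends are paid after tax, so their pre-tax equivalent is $82,000 ÷ (1 − 0.31) = $118,840.58.
Financial break-even EBIT = interest + D_p ÷ (1 − t) = $529,000 + $118,840.58 = $647,840.58.

$647,841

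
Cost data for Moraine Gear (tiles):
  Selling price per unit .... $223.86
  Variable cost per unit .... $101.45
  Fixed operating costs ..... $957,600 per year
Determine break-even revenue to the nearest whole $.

$1,751,232

CM per unit = $223.86 − $101.45 = $122.41; CM ratio = $122.41 / $223.86 = 0.5468.
Break-even sales = FC ÷ CM ratio = $957,600 × $223.86 / $122.41 = $1,751,232.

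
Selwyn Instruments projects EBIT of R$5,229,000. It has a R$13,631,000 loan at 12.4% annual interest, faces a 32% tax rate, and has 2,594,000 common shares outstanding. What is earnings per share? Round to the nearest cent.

Pre-tax income = R$5,229,000 − R$1,690,244.00 = R$3,538,756.00.
Net income = R$3,538,756.00 × (1 − 0.32) = R$2,406,354.08.
Per share: R$2,406,354.08 / 2,594,000 shares = R$0.93.

R$0.93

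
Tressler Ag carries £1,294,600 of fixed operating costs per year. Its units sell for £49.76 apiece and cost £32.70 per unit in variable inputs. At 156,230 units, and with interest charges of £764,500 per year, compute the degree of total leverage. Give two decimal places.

4.40

Contribution at this volume is 156,230 × £17.06 = £2,665,283.80.
Operating income = contribution − fixed costs = £2,665,283.80 − £1,294,600 = £1,370,683.80. Interest = £764,500.00, so EBIT − I = £606,183.80.
Degree of total leverage = total CM / (EBIT − interest) = £2,665,283.80 / £606,183.80 = 4.3968.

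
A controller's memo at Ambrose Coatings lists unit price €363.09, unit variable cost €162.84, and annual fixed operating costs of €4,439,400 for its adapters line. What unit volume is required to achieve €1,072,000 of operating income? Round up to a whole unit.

Unit CM = price − variable cost = €363.09 − €162.84 = €200.25.
Units = (FC + target) / CM = (€4,439,400 + €1,072,000) / €200.25 = 27,522.60, so 27,523 adapters.

27,523 adapters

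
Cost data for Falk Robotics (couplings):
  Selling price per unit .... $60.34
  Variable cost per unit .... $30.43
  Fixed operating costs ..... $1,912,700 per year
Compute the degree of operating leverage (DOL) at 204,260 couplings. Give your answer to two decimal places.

1.46

Total contribution margin = 204,260 × $29.91 = $6,109,416.60.
Subtracting fixed costs: EBIT = $6,109,416.60 − $1,912,700 = $4,196,716.60.
Degree of operating leverage = $6,109,416.60 / $4,196,716.60 = 1.4558.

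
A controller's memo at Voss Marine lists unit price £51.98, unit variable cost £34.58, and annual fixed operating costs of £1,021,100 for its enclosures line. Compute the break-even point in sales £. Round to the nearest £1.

£3,050,390

Contribution margin per unit = £51.98 − £34.58 = £17.40, a CM ratio of £17.40 ÷ £51.98 = 0.3347.
Break-even revenue = fixed costs × price ÷ CM = £1,021,100 × £51.98 ÷ £17.40 = £3,050,390.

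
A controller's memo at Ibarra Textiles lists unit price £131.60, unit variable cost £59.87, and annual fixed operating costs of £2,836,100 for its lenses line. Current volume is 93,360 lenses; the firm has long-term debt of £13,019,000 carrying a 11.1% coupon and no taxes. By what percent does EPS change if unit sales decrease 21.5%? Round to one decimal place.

-59.6%

Contribution at this volume is 93,360 × £71.73 = £6,696,712.80.
Operating income = contribution − fixed costs = £6,696,712.80 − £2,836,100 = £3,860,612.80.
Interest = £1,445,109.00, so EBIT − I = £2,415,503.80.
Degree of combined leverage = contribution ÷ (EBIT − I) = £6,696,712.80 ÷ £2,415,503.80 = 2.7724.
%ΔEPS = DCL × %ΔSales = 2.7724 × -21.5% = -59.6%.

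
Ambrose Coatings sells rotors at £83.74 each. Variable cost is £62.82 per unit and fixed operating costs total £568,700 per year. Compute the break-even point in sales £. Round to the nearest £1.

CM per unit = £83.74 − £62.82 = £20.92; CM ratio = £20.92 / £83.74 = 0.2498.
Break-even sales = FC ÷ CM ratio = £568,700 × £83.74 / £20.92 = £2,276,431.

£2,276,431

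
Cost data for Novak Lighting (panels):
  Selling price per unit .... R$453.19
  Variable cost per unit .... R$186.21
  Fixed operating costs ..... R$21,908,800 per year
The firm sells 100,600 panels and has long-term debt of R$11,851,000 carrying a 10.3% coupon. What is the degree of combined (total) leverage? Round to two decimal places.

7.20

Contribution at this volume is 100,600 × R$266.98 = R$26,858,188.00.
EBIT = R$26,858,188.00 − R$21,908,800 = R$4,949,388.00. Interest = R$1,220,653.00, so EBIT − I = R$3,728,735.00.
Degree of total leverage = total CM / (EBIT − interest) = R$26,858,188.00 / R$3,728,735.00 = 7.2030.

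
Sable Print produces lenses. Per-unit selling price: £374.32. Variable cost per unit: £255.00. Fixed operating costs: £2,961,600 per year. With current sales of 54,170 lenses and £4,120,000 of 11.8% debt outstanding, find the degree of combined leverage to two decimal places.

Total contribution margin = 54,170 × £119.32 = £6,463,564.40.
Operating income = contribution − fixed costs = £6,463,564.40 − £2,961,600 = £3,501,964.40. Interest = £486,160.00, so EBIT − I = £3,015,804.40.
Degree of total leverage = total CM / (EBIT − interest) = £6,463,564.40 / £3,015,804.40 = 2.1432.

2.14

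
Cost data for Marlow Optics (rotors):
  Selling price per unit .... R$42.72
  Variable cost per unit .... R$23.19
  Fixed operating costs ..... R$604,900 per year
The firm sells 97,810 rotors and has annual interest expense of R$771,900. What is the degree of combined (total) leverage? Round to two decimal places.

At 97,810 units, contribution = 97,810 × R$19.53 = R$1,910,229.30.
Operating income = contribution − fixed costs = R$1,910,229.30 − R$604,900 = R$1,305,329.30. Interest = R$771,900.00, so EBIT − I = R$533,429.30.
Degree of total leverage = total CM / (EBIT − interest) = R$1,910,229.30 / R$533,429.30 = 3.5810.

3.58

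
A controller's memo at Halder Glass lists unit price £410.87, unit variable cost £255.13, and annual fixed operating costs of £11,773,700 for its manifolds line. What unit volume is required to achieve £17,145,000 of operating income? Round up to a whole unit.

185,686 manifolds

Contribution margin per unit = £410.87 − £255.13 = £155.74.
Units = (FC + target) / CM = (£11,773,700 + £17,145,000) / £155.74 = 185,685.76, so 185,686 manifolds.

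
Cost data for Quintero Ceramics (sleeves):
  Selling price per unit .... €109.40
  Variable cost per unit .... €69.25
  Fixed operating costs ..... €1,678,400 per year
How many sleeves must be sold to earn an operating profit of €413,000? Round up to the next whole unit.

52,090 sleeves

Each unit contributes €109.40 − €69.25 = €40.15.
Required volume = (fixed costs + target profit) ÷ CM = (€1,678,400 + €413,000) ÷ €40.15 = 52,089.66, so 52,090 sleeves.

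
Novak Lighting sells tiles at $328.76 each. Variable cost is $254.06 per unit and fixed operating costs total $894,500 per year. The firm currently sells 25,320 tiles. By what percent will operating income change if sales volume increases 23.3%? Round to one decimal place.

Total contribution margin = 25,320 × $74.70 = $1,891,404.00.
EBIT = $1,891,404.00 − $894,500 = $996,904.00.
DOL = contribution ÷ EBIT = $1,891,404.00 ÷ $996,904.00 = 1.8973.
So EBIT moves 1.8973 × (+23.3%) = +44.2%.

+44.2%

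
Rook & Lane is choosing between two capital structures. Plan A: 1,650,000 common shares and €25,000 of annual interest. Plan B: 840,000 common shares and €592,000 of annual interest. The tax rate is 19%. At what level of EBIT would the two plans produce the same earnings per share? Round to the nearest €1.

Set EPS_A = EPS_B: (EBIT − €25,000)(1 − 0.19) ÷ 1,650,000 = (EBIT − €592,000)(1 − 0.19) ÷ 840,000.
The (1 − t) factor cancels: (EBIT − 25,000) × 840,000 = (EBIT − 592,000) × 1,650,000.
EBIT × (1,650,000 − 840,000) = 592,000 × 1,650,000 − 25,000 × 840,000 = 955,800,000,000, so EBIT = 955,800,000,000 ÷ 810,000 = 1,180,000.00.

€1,180,000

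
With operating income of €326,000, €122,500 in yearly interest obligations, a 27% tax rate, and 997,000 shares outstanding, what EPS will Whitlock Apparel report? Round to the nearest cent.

Pre-tax income = €326,000 − €122,500.00 = €203,500.00.
Net income = €203,500.00 × (1 − 0.27) = €148,555.00.
EPS = €148,555.00 ÷ 997,000 = €0.15.

€0.15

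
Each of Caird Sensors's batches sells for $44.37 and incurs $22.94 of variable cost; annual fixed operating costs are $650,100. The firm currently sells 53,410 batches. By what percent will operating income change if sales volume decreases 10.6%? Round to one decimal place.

At 53,410 units, contribution = 53,410 × $21.43 = $1,144,576.30.
Subtracting fixed costs: EBIT = $1,144,576.30 − $650,100 = $494,476.30.
Degree of operating leverage = $1,144,576.30 / $494,476.30 = 2.3147.
Operating income changes by 2.3147 × -10.6% = -24.5%.

-24.5%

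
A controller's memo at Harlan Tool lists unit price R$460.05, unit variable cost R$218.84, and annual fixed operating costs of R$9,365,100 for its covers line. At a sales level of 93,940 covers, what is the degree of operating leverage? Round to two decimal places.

1.70

At 93,940 units, contribution = 93,940 × R$241.21 = R$22,659,267.40.
Subtracting fixed costs: EBIT = R$22,659,267.40 − R$9,365,100 = R$13,294,167.40.
So DOL = total CM / EBIT = R$22,659,267.40 / R$13,294,167.40 = 1.7045.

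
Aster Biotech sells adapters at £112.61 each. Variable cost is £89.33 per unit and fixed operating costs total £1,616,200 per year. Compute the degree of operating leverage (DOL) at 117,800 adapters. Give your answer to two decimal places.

Total contribution margin = 117,800 × £23.28 = £2,742,384.00.
Subtracting fixed costs: EBIT = £2,742,384.00 − £1,616,200 = £1,126,184.00.
DOL = contribution ÷ EBIT = £2,742,384.00 ÷ £1,126,184.00 = 2.4351.

2.44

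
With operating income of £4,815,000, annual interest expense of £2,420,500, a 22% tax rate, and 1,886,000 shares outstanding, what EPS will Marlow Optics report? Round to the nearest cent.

Pre-tax income = £4,815,000 − £2,420,500.00 = £2,394,500.00.
After tax at 22%: net income = £2,394,500.00 × 0.78 = £1,867,710.00.
Per share: £1,867,710.00 / 1,886,000 shares = £0.99.

£0.99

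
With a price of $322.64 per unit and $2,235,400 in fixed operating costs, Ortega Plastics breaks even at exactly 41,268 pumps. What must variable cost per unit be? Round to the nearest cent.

$268.47

Contribution per unit must be FC / Q = $2,235,400 / 41,268 = $54.1679.
Hence VC = price − CM = $322.64 − $54.1679 = $268.47.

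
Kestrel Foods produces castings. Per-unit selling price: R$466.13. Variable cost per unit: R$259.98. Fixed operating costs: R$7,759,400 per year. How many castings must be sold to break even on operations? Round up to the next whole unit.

Contribution margin per unit = R$466.13 − R$259.98 = R$206.15.
Units to break even: R$7,759,400 ÷ R$206.15 = 37,639.58, rounded up to 37,640.

37,640 castings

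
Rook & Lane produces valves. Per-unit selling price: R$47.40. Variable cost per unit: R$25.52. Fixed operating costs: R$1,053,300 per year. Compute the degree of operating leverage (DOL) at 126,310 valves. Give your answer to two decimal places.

1.62

Contribution at this volume is 126,310 × R$21.88 = R$2,763,662.80.
EBIT = R$2,763,662.80 − R$1,053,300 = R$1,710,362.80.
Degree of operating leverage = R$2,763,662.80 / R$1,710,362.80 = 1.6158.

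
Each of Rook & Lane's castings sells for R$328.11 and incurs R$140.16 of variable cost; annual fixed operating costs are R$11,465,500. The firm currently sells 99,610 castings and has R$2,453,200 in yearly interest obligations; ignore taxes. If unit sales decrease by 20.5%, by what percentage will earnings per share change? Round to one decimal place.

Contribution at this volume is 99,610 × R$187.95 = R$18,721,699.50.
Operating income = contribution − fixed costs = R$18,721,699.50 − R$11,465,500 = R$7,256,199.50.
Interest = R$2,453,200.00, so EBIT − I = R$4,802,999.50.
DCL = total CM / (EBIT − I) = R$18,721,699.50 / R$4,802,999.50 = 3.8979.
EPS therefore changes by 3.8979 × (-20.5%) = -79.9%.

-79.9%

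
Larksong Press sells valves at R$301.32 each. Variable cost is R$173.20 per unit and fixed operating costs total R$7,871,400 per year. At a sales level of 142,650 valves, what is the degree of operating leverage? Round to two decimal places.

1.76

Contribution at this volume is 142,650 × R$128.12 = R$18,276,318.00.
EBIT = R$18,276,318.00 − R$7,871,400 = R$10,404,918.00.
Degree of operating leverage = R$18,276,318.00 / R$10,404,918.00 = 1.7565.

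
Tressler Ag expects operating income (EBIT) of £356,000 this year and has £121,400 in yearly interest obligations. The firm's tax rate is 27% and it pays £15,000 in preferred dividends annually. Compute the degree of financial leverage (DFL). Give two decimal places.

1.66

Annual interest charges come to £121,400.00.
Preferred dividends grossed up pre-tax: £15,000 / (1 − 0.27) = £20,547.95.
DFL = EBIT ÷ [EBIT − I − D_p/(1−t)] = £356,000 ÷ [£356,000 − £121,400.00 − £20,547.95] = £356,000 ÷ £214,052.05 = 1.6631.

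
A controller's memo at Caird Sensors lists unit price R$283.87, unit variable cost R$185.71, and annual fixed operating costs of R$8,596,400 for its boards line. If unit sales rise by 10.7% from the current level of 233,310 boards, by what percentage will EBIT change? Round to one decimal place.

+17.1%

Total contribution margin = 233,310 × R$98.16 = R$22,901,709.60.
EBIT = R$22,901,709.60 − R$8,596,400 = R$14,305,309.60.
So DOL = total CM / EBIT = R$22,901,709.60 / R$14,305,309.60 = 1.6009.
%ΔEBIT = DOL × %ΔSales = 1.6009 × +10.7% = +17.1%.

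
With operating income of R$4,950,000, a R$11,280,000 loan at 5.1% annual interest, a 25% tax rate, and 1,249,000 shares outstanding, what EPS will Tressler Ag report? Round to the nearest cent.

Interest = R$575,280.00, so EBT = R$4,950,000 − R$575,280.00 = R$4,374,720.00.
After tax at 25%: net income = R$4,374,720.00 × 0.75 = R$3,281,040.00.
Per share: R$3,281,040.00 / 1,249,000 shares = R$2.63.

R$2.63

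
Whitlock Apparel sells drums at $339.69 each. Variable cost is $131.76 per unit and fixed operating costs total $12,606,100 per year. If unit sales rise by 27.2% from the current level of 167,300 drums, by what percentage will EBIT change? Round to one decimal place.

+42.7%

Total contribution margin = 167,300 × $207.93 = $34,786,689.00.
EBIT = $34,786,689.00 − $12,606,100 = $22,180,589.00.
Degree of operating leverage = $34,786,689.00 / $22,180,589.00 = 1.5683.
So EBIT moves 1.5683 × (+27.2%) = +42.7%.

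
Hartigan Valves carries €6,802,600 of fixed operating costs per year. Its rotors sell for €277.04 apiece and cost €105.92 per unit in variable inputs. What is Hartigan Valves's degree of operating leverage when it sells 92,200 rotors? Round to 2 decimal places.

1.76

Contribution at this volume is 92,200 × €171.12 = €15,777,264.00.
Operating income = contribution − fixed costs = €15,777,264.00 − €6,802,600 = €8,974,664.00.
So DOL = total CM / EBIT = €15,777,264.00 / €8,974,664.00 = 1.7580.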